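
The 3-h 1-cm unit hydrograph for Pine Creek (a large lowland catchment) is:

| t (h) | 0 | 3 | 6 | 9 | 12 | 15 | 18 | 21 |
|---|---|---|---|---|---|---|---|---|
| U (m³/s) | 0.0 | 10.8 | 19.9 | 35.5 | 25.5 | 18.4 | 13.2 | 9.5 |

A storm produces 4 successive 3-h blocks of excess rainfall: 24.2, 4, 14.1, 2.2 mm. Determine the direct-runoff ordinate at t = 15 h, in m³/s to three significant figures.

By discrete convolution, Q_j = Σ (P_i / 10 mm) · U_{j−i}.
At t = 15 h (j=5): Q = (24.2/10)·18.4 + (4/10)·25.5 + (14.1/10)·35.5 + (2.2/10)·19.9 = 109 m³/s.

Q ≈ 109 m³/s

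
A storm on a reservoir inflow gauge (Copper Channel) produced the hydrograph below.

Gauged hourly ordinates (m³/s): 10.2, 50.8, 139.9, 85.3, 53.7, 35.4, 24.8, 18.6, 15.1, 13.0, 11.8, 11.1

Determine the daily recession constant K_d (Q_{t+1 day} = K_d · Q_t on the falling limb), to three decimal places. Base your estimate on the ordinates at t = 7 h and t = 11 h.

K_d ≈ 0.045

Between t = 7 h and t = 11 h the flow falls from 18.6 to 11.1 m³/s over 4×1 h = 4 h.
Per-interval ratio K = (11.1/18.6)^(1/4) = 0.8789; K_d = K^(24/1) = 0.045.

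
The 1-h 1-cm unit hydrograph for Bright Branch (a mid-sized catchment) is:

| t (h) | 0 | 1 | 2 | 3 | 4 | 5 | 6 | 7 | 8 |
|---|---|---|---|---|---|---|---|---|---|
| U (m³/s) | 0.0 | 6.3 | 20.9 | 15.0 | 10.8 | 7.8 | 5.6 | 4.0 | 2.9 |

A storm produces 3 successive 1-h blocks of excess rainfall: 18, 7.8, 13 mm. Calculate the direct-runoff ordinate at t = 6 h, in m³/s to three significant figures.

Q ≈ 30.2 m³/s

By discrete convolution, Q_j = Σ (P_i / 10 mm) · U_{j−i}.
At t = 6 h (j=6): Q = (18/10)·5.6 + (7.8/10)·7.8 + (13/10)·10.8 = 30.2 m³/s.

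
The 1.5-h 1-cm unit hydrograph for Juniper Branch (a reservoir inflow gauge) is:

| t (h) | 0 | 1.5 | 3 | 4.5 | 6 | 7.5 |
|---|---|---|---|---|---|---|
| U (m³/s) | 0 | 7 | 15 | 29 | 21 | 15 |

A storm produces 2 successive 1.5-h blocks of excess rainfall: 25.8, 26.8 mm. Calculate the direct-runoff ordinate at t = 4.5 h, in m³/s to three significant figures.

By discrete convolution, Q_j = Σ (P_i / 10 mm) · U_{j−i}.
At t = 4.5 h (j=3): Q = (25.8/10)·29 + (26.8/10)·15 = 115 m³/s.

Q ≈ 115 m³/s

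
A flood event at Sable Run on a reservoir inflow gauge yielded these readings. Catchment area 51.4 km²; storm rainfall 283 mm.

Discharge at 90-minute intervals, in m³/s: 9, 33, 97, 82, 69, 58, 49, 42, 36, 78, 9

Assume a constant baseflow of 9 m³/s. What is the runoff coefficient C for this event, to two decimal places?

ΣQ_DR = 463.0 m³/s; V = ΣQ_DR·Δt = 2.500 × 10^6 m³.
Runoff depth d = V / A = 48.64 mm.
C = d / P = 48.64 / 283 = 0.17.

C ≈ 0.17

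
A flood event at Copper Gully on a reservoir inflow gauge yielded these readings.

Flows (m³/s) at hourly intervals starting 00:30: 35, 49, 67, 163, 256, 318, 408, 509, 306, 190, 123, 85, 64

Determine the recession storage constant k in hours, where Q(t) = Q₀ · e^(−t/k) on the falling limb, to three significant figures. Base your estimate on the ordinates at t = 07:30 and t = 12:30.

k ≈ 2.41 h

On the falling limb, Q drops from 509 to 64 m³/s between t = 07:30 and t = 12:30 (Δt = 5 h).
k = −Δt / ln(Q₂/Q₁) = −5 / ln(64/509) = 2.41 h.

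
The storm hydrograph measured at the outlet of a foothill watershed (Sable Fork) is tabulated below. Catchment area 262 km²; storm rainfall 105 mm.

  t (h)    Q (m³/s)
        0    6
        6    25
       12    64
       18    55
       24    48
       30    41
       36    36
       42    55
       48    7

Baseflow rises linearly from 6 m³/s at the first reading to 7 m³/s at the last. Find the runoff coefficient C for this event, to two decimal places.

ΣQ_DR = 278.5 m³/s; V = ΣQ_DR·Δt = 6.016 × 10^6 m³.
Runoff depth d = V / A = 22.96 mm.
C = d / P = 22.96 / 105 = 0.22.

C ≈ 0.22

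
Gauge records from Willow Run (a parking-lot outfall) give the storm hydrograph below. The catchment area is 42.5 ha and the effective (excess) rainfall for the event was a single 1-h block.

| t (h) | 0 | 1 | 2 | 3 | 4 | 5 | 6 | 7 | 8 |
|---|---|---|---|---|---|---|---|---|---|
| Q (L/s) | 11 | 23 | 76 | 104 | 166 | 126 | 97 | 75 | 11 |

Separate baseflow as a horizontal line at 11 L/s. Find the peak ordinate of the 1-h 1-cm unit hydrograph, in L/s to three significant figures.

U_p ≈ 310 L/s

Direct runoff: 0.0, 12.0, 65.0, 93.0, 155.0, 115.0, 86.0, 64.0, 0.0 L/s; ΣQ_DR = 590.0 L/s, peak = 155.0 L/s.
Runoff depth d = ΣQ_DR·Δt / A = 590.0 × 3600 / (42.5 ha) = 4.998 mm.
The 1-cm UH is the DRH scaled by (10 mm)/d, so U_p = 155.0 × 10/4.998 = 310 L/s.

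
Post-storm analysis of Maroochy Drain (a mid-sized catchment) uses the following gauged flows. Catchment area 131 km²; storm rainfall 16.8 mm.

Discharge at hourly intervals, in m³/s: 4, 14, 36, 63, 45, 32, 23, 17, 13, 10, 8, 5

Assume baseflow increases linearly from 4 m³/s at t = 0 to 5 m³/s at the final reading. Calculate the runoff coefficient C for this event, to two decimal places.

C ≈ 0.35

ΣQ_DR = 216.0 m³/s; V = ΣQ_DR·Δt = 7.776 × 10^5 m³.
Runoff depth d = V / A = 5.936 mm.
C = d / P = 5.936 / 16.8 = 0.35.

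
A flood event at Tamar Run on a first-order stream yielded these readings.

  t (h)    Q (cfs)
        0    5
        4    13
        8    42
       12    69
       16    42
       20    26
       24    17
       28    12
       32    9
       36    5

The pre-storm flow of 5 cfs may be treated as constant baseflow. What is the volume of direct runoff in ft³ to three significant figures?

V ≈ 2.74 × 10^6 ft³

Direct-runoff ordinates (Q − Q_b): 0.0, 8.0, 37.0, 64.0, 37.0, 21.0, 12.0, 7.0, 4.0, 0.0 cfs.
ΣQ_DR = 190.0 cfs.
With Δt = 4 h = 14400 s, V = ΣQ_DR · Δt = 190.0 × 14400 = 2.74 × 10^6 ft³.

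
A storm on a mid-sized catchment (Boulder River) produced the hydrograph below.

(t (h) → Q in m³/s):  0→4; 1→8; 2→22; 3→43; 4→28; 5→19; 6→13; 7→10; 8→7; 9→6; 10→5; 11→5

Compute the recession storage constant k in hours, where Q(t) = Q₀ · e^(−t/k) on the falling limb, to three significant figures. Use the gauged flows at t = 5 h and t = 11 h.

On the falling limb, Q drops from 19 to 5 m³/s between t = 5 h and t = 11 h (Δt = 6 h).
k = −Δt / ln(Q₂/Q₁) = −6 / ln(5/19) = 4.49 h.

k ≈ 4.49 h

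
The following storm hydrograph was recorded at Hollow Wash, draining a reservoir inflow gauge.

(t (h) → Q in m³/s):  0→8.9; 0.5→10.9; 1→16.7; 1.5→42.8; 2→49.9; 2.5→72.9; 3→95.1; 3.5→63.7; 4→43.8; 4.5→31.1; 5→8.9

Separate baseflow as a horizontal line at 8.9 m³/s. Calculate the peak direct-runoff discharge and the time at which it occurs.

Subtracting baseflow gives direct-runoff ordinates: 0.0, 2.0, 7.8, 33.9, 41.0, 64.0, 86.2, 54.8, 34.9, 22.2, 0.0 m³/s.
The maximum is 86.2 m³/s, occurring at the reading for t = 3 h.

Q_p = 86.2 m³/s at t = 3 h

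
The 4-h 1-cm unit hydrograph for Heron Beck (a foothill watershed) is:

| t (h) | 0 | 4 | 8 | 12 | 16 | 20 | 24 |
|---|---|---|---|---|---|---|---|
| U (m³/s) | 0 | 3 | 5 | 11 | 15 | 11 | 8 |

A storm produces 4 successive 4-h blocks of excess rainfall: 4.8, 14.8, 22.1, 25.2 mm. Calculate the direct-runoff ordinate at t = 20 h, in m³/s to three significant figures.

By discrete convolution, Q_j = Σ (P_i / 10 mm) · U_{j−i}.
At t = 20 h (j=5): Q = (4.8/10)·11 + (14.8/10)·15 + (22.1/10)·11 + (25.2/10)·5 = 64.4 m³/s.

Q ≈ 64.4 m³/s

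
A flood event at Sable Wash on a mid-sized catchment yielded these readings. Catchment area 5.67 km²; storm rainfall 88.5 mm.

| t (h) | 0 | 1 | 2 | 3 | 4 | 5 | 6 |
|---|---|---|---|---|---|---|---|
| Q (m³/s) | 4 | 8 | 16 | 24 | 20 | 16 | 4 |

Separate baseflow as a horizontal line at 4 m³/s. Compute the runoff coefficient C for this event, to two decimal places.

C ≈ 0.46

ΣQ_DR = 64.00 m³/s; V = ΣQ_DR·Δt = 2.304 × 10^5 m³.
Runoff depth d = V / A = 40.63 mm.
C = d / P = 40.63 / 88.5 = 0.46.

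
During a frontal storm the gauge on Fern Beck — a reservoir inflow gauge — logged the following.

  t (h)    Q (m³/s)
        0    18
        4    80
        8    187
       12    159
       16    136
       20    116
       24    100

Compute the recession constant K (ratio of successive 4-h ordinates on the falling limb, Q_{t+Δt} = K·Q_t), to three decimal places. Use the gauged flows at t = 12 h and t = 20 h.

K ≈ 0.854

Using the recession-limb readings at t = 12 h and t = 20 h: Q falls from 159 to 116 m³/s over 2 intervals.
K = (Q₂/Q₁)^(1/2) = (116/159)^(1/2) = 0.854.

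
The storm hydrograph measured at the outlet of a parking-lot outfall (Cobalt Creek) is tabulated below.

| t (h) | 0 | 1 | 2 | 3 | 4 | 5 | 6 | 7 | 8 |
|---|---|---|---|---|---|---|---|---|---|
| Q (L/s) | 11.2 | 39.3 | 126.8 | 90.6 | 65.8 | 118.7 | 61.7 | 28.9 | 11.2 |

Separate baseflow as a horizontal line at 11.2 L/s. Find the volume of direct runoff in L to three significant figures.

Direct-runoff ordinates (Q − Q_b): 0.0, 28.1, 115.6, 79.4, 54.6, 107.5, 50.5, 17.7, 0.0 L/s.
ΣQ_DR = 453.4 L/s.
With Δt = 1 h = 3600 s, V = ΣQ_DR · Δt = 453.4 × 3600 = 1.63 × 10^6 L.

V ≈ 1.63 × 10^6 L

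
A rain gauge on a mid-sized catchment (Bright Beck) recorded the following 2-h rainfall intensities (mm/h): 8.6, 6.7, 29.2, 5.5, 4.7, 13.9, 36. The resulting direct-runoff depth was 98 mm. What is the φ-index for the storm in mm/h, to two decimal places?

Only the 3 blocks with intensity above φ contribute runoff: 29.2, 13.9, 36 mm/h.
Σ(I−φ)·Δt = d  ⇒  (29.2+13.9+36 − 3φ)·2 = 98
φ = (79.10 − 98/2) / 3 = 10.03 mm/h.

φ ≈ 10.03 mm/h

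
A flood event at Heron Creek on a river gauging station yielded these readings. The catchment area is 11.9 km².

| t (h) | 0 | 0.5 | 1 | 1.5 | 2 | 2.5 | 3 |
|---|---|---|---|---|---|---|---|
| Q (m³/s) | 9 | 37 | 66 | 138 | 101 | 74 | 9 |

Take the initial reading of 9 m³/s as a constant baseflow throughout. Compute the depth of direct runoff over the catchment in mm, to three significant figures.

d ≈ 56.1 mm

Direct runoff: 0.0, 28.0, 57.0, 129.0, 92.0, 65.0, 0.0 m³/s; ΣQ_DR = 371.0 m³/s.
V = ΣQ_DR · Δt = 371.0 × 1800 s = 6.678 × 10^5 m³.
Over A = 11.9 km², depth = V / A = 56.1 mm.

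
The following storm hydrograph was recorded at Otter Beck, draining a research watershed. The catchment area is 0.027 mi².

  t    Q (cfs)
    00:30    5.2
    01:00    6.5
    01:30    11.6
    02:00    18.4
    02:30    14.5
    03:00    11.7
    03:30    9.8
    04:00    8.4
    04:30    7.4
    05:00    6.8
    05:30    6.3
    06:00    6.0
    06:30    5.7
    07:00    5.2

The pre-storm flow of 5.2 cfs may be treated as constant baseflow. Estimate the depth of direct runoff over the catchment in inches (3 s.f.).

d ≈ 1.45 in

Direct runoff: 0.0, 1.3, 6.4, 13.2, 9.3, 6.5, 4.6, 3.2, 2.2, 1.6, 1.1, 0.8, 0.5, 0.0 cfs; ΣQ_DR = 50.70 cfs.
V = ΣQ_DR · Δt = 50.70 × 1800 s = 91260 ft³.
Over A = 0.027 mi², depth = V / A = 1.45 in.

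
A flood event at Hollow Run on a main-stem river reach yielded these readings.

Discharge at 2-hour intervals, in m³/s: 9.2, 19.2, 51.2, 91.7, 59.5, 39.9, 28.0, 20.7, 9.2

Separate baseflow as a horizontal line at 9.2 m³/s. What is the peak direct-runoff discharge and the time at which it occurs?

Q_p = 82.5 m³/s at t = 6 h

Subtracting baseflow gives direct-runoff ordinates: 0.0, 10.0, 42.0, 82.5, 50.3, 30.7, 18.8, 11.5, 0.0 m³/s.
The maximum is 82.5 m³/s, occurring at the reading for t = 6 h.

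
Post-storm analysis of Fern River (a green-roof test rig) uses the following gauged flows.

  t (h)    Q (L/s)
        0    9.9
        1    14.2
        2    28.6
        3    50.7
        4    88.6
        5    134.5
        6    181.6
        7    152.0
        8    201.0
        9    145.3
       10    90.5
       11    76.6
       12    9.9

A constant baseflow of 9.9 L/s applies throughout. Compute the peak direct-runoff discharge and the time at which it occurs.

Q_p = 191.1 L/s at t = 8 h

Subtracting baseflow gives direct-runoff ordinates: 0.0, 4.3, 18.7, 40.8, 78.7, 124.6, 171.7, 142.1, 191.1, 135.4, 80.6, 66.7, 0.0 L/s.
The maximum is 191.1 L/s, occurring at the reading for t = 8 h.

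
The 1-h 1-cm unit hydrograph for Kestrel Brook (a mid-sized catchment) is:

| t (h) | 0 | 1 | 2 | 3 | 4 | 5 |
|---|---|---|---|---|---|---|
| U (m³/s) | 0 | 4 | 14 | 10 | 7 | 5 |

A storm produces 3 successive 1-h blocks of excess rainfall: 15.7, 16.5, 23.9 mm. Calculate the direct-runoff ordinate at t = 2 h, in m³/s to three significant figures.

Q ≈ 28.6 m³/s

By discrete convolution, Q_j = Σ (P_i / 10 mm) · U_{j−i}.
At t = 2 h (j=2): Q = (15.7/10)·14 + (16.5/10)·4 + (23.9/10)·0 = 28.6 m³/s.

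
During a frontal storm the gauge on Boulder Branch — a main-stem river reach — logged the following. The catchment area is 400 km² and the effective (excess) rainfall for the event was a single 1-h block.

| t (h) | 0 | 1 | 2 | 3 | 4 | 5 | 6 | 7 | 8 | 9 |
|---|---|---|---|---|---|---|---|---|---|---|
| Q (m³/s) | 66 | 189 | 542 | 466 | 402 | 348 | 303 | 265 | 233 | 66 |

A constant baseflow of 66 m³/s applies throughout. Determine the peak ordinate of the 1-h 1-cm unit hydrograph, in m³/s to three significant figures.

Direct runoff: 0.0, 123.0, 476.0, 400.0, 336.0, 282.0, 237.0, 199.0, 167.0, 0.0 m³/s; ΣQ_DR = 2220 m³/s, peak = 476.0 m³/s.
Runoff depth d = ΣQ_DR·Δt / A = 2220 × 3600 / (400 km²) = 19.98 mm.
The 1-cm UH is the DRH scaled by (10 mm)/d, so U_p = 476.0 × 10/19.98 = 238 m³/s.

U_p ≈ 238 m³/s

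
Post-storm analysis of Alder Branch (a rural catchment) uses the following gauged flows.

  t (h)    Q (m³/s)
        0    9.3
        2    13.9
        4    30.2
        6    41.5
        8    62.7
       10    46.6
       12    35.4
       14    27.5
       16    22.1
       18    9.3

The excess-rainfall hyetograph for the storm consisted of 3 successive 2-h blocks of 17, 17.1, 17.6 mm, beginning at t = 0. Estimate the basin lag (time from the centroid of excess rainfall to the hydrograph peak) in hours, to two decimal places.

Centroid of excess rainfall: t_c = Σ P_i·t̄_i / ΣP_i = 3.0232 h (block centres at 1, 3, 5 h).
Hydrograph peak occurs at t = 8 h, so basin lag t_L = 8 − 3.0232 = 4.98 h.

t_L ≈ 4.98 h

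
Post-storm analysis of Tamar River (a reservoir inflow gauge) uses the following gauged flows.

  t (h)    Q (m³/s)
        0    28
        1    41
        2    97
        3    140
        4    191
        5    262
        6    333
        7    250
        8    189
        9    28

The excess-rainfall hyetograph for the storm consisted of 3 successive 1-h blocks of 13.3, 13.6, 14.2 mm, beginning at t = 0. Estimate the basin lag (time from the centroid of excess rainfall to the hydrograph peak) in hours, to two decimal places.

Centroid of excess rainfall: t_c = Σ P_i·t̄_i / ΣP_i = 1.5219 h (block centres at 0.5, 1.5, 2.5 h).
Hydrograph peak occurs at t = 6 h, so basin lag t_L = 6 − 1.5219 = 4.48 h.

t_L ≈ 4.48 h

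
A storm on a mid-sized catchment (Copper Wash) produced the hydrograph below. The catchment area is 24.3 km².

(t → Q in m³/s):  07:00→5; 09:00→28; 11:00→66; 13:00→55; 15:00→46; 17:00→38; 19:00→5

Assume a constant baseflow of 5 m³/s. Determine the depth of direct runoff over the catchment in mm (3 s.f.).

d ≈ 61.6 mm

Direct runoff: 0.0, 23.0, 61.0, 50.0, 41.0, 33.0, 0.0 m³/s; ΣQ_DR = 208.0 m³/s.
V = ΣQ_DR · Δt = 208.0 × 7200 s = 1.498 × 10^6 m³.
Over A = 24.3 km², depth = V / A = 61.6 mm.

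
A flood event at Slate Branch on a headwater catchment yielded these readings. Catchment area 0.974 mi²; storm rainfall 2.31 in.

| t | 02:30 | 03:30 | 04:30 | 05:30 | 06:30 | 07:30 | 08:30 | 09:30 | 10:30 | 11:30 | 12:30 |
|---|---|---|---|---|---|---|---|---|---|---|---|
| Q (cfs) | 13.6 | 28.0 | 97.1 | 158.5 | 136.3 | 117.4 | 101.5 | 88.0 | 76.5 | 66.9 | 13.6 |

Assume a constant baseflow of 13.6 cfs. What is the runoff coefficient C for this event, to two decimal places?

ΣQ_DR = 747.8 cfs; V = ΣQ_DR·Δt = 2.692 × 10^6 ft³.
Runoff depth d = V / A = 1.190 in.
C = d / P = 1.190 / 2.31 = 0.52.

C ≈ 0.52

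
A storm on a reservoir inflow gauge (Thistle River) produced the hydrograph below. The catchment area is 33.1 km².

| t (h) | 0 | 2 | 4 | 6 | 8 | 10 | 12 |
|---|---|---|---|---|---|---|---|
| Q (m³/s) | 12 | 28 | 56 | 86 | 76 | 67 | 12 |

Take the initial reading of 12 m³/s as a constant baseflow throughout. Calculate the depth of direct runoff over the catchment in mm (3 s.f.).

Direct runoff: 0.0, 16.0, 44.0, 74.0, 64.0, 55.0, 0.0 m³/s; ΣQ_DR = 253.0 m³/s.
V = ΣQ_DR · Δt = 253.0 × 7200 s = 1.822 × 10^6 m³.
Over A = 33.1 km², depth = V / A = 55.0 mm.

d ≈ 55.0 mm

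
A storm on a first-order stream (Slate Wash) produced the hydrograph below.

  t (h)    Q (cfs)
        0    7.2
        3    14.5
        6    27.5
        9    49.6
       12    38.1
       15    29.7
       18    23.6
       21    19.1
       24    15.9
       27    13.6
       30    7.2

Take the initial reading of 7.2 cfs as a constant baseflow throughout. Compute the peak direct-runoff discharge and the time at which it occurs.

Q_p = 42.4 cfs at t = 9 h

Subtracting baseflow gives direct-runoff ordinates: 0.0, 7.3, 20.3, 42.4, 30.9, 22.5, 16.4, 11.9, 8.7, 6.4, 0.0 cfs.
The maximum is 42.4 cfs, occurring at the reading for t = 9 h.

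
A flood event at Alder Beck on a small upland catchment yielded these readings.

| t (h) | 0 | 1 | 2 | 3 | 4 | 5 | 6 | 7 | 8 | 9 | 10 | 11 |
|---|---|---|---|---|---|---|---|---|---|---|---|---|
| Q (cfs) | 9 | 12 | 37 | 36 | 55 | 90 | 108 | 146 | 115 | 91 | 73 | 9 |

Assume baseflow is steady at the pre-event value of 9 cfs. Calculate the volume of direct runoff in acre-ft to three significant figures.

Direct-runoff ordinates (Q − Q_b): 0.0, 3.0, 28.0, 27.0, 46.0, 81.0, 99.0, 137.0, 106.0, 82.0, 64.0, 0.0 cfs.
ΣQ_DR = 673.0 cfs.
With Δt = 1 h = 3600 s, V = ΣQ_DR · Δt = 673.0 × 3600 = 2.42 × 10^6 ft³ = 55.6 acre-ft.

V ≈ 55.6 acre-ft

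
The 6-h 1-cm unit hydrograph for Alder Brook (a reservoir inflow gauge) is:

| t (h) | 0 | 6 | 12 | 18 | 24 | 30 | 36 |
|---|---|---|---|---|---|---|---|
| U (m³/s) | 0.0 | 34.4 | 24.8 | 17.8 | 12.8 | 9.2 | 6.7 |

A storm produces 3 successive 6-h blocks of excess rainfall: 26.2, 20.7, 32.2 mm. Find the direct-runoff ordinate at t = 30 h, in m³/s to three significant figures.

By discrete convolution, Q_j = Σ (P_i / 10 mm) · U_{j−i}.
At t = 30 h (j=5): Q = (26.2/10)·9.2 + (20.7/10)·12.8 + (32.2/10)·17.8 = 108 m³/s.

Q ≈ 108 m³/s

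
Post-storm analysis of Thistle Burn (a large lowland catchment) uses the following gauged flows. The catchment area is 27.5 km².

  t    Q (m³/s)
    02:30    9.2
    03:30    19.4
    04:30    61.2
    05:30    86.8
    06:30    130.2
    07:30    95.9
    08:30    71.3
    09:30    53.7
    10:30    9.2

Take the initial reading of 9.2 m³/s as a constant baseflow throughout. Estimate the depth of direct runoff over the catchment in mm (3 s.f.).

Direct runoff: 0.0, 10.2, 52.0, 77.6, 121.0, 86.7, 62.1, 44.5, 0.0 m³/s; ΣQ_DR = 454.1 m³/s.
V = ΣQ_DR · Δt = 454.1 × 3600 s = 1.635 × 10^6 m³.
Over A = 27.5 km², depth = V / A = 59.4 mm.

d ≈ 59.4 mm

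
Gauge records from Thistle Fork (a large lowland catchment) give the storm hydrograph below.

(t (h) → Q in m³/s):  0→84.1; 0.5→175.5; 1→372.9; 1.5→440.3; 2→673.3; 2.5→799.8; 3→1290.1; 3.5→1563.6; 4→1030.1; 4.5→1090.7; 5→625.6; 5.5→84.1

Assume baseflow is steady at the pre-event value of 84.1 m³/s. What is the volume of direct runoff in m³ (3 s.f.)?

Direct-runoff ordinates (Q − Q_b): 0.0, 91.4, 288.8, 356.2, 589.2, 715.7, 1206.0, 1479.5, 946.0, 1006.6, 541.5, 0.0 m³/s.
ΣQ_DR = 7221 m³/s.
With Δt = 0.5 h = 1800 s, V = ΣQ_DR · Δt = 7221 × 1800 = 1.30 × 10^7 m³.

V ≈ 1.30 × 10^7 m³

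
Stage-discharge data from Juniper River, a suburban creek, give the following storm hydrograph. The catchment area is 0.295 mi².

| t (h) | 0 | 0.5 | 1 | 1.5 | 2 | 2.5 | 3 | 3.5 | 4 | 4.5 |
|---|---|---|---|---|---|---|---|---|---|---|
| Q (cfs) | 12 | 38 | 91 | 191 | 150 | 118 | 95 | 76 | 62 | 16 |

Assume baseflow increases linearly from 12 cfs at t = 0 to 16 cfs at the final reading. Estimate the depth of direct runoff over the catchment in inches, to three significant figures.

Direct runoff: 0.00, 25.56, 78.11, 177.67, 136.22, 103.78, 80.33, 60.89, 46.44, 0.00 cfs; ΣQ_DR = 709.0 cfs.
V = ΣQ_DR · Δt = 709.0 × 1800 s = 1.276 × 10^6 ft³.
Over A = 0.295 mi², depth = V / A = 1.86 in.

d ≈ 1.86 in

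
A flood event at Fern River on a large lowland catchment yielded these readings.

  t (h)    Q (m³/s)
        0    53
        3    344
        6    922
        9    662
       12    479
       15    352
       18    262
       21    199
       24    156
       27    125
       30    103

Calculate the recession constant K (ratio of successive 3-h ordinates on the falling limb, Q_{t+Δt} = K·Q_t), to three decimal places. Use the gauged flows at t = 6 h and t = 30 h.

K ≈ 0.760

Using the recession-limb readings at t = 6 h and t = 30 h: Q falls from 922 to 103 m³/s over 8 intervals.
K = (Q₂/Q₁)^(1/8) = (103/922)^(1/8) = 0.760.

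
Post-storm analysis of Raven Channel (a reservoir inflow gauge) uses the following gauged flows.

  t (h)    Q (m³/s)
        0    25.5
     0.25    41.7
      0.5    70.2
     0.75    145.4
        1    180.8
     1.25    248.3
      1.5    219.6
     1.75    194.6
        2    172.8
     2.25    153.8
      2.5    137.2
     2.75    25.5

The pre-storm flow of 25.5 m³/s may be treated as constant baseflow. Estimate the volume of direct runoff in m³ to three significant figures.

V ≈ 1.18 × 10^6 m³

Direct-runoff ordinates (Q − Q_b): 0.0, 16.2, 44.7, 119.9, 155.3, 222.8, 194.1, 169.1, 147.3, 128.3, 111.7, 0.0 m³/s.
ΣQ_DR = 1309 m³/s.
With Δt = 0.25 h = 900 s, V = ΣQ_DR · Δt = 1309 × 900 = 1.18 × 10^6 m³.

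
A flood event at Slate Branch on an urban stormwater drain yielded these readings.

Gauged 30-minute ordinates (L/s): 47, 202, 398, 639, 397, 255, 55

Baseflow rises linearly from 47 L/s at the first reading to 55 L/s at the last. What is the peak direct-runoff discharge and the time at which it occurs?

Q_p = 588.00 L/s at t = 1.5 h

Subtracting baseflow gives direct-runoff ordinates: 0.00, 153.67, 348.33, 588.00, 344.67, 201.33, 0.00 L/s.
The maximum is 588.00 L/s, occurring at the reading for t = 1.5 h.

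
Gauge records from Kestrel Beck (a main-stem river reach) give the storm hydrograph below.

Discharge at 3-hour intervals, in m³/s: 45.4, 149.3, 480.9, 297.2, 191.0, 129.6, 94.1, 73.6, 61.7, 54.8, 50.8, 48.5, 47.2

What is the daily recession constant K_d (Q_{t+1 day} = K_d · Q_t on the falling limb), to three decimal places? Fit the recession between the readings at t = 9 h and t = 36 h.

K_d ≈ 0.195

Between t = 9 h and t = 36 h the flow falls from 297.2 to 47.2 m³/s over 9×3 h = 27 h.
Per-interval ratio K = (47.2/297.2)^(1/9) = 0.8151; K_d = K^(24/3) = 0.195.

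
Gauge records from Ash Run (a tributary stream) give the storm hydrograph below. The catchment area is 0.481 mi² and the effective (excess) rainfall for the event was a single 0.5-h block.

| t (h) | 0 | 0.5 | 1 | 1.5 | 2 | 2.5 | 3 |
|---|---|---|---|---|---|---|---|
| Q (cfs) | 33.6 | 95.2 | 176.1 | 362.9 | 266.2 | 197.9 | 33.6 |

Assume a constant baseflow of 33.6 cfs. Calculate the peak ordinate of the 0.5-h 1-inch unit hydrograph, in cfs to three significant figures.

U_p ≈ 220 cfs

Direct runoff: 0.0, 61.6, 142.5, 329.3, 232.6, 164.3, 0.0 cfs; ΣQ_DR = 930.3 cfs, peak = 329.3 cfs.
Runoff depth d = ΣQ_DR·Δt / A = 930.3 × 1800 / (0.481 mi²) = 1.499 in.
The 1-inch UH is the DRH scaled by (1 in)/d, so U_p = 329.3 × 1/1.499 = 220 cfs.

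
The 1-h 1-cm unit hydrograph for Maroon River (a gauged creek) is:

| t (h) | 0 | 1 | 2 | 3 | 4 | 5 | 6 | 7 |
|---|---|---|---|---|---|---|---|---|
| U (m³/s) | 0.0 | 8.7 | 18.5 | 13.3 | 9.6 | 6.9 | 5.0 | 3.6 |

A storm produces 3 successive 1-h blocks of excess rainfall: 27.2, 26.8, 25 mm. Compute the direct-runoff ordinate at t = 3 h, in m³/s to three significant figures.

By discrete convolution, Q_j = Σ (P_i / 10 mm) · U_{j−i}.
At t = 3 h (j=3): Q = (27.2/10)·13.3 + (26.8/10)·18.5 + (25/10)·8.7 = 108 m³/s.

Q ≈ 108 m³/s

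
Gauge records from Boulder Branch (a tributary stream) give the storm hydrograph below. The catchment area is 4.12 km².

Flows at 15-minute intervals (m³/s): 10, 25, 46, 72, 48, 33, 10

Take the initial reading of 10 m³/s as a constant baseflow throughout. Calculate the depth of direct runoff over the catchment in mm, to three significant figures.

d ≈ 38.0 mm

Direct runoff: 0.0, 15.0, 36.0, 62.0, 38.0, 23.0, 0.0 m³/s; ΣQ_DR = 174.0 m³/s.
V = ΣQ_DR · Δt = 174.0 × 900 s = 1.566 × 10^5 m³.
Over A = 4.12 km², depth = V / A = 38.0 mm.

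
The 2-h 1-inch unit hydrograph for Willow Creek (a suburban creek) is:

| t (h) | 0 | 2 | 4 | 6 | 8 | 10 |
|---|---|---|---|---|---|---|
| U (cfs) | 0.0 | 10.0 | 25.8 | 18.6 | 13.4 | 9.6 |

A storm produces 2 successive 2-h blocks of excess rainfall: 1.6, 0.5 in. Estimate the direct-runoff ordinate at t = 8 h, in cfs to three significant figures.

By discrete convolution, Q_j = Σ (P_i / 1 in) · U_{j−i}.
At t = 8 h (j=4): Q = (1.6/1)·13.4 + (0.5/1)·18.6 = 30.7 cfs.

Q ≈ 30.7 cfs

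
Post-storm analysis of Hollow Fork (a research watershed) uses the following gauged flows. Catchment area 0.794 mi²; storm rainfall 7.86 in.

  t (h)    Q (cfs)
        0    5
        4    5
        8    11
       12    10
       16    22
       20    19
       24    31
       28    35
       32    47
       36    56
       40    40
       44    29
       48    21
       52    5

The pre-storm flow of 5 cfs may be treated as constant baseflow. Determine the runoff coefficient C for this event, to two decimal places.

ΣQ_DR = 266.0 cfs; V = ΣQ_DR·Δt = 3.830 × 10^6 ft³.
Runoff depth d = V / A = 2.077 in.
C = d / P = 2.077 / 7.86 = 0.26.

C ≈ 0.26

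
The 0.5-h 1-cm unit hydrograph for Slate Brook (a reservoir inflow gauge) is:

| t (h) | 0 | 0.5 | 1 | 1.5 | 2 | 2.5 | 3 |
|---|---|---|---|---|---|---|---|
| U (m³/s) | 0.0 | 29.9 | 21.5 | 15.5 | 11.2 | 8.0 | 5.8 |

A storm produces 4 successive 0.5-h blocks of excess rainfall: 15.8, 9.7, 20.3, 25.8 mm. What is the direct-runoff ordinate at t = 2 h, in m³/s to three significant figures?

By discrete convolution, Q_j = Σ (P_i / 10 mm) · U_{j−i}.
At t = 2 h (j=4): Q = (15.8/10)·11.2 + (9.7/10)·15.5 + (20.3/10)·21.5 + (25.8/10)·29.9 = 154 m³/s.

Q ≈ 154 m³/s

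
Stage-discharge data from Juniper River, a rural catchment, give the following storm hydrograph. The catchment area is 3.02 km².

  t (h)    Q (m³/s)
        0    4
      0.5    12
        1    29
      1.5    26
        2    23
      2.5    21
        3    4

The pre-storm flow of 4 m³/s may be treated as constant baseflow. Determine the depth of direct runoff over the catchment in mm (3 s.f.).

d ≈ 54.2 mm

Direct runoff: 0.0, 8.0, 25.0, 22.0, 19.0, 17.0, 0.0 m³/s; ΣQ_DR = 91.00 m³/s.
V = ΣQ_DR · Δt = 91.00 × 1800 s = 1.638 × 10^5 m³.
Over A = 3.02 km², depth = V / A = 54.2 mm.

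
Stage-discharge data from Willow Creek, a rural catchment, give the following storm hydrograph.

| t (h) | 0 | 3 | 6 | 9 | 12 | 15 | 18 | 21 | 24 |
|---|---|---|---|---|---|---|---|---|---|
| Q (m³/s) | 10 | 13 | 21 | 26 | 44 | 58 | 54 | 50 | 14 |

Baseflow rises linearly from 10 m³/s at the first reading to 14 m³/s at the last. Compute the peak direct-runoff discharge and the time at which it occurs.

Subtracting baseflow gives direct-runoff ordinates: 0.00, 2.50, 10.00, 14.50, 32.00, 45.50, 41.00, 36.50, 0.00 m³/s.
The maximum is 45.50 m³/s, occurring at the reading for t = 15 h.

Q_p = 45.50 m³/s at t = 15 h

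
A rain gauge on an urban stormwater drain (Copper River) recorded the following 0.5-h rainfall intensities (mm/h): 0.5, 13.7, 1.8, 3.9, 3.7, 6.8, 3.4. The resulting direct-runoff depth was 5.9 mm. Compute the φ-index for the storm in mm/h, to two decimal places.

Only the 2 blocks with intensity above φ contribute runoff: 13.7, 6.8 mm/h.
Σ(I−φ)·Δt = d  ⇒  (13.7+6.8 − 2φ)·0.5 = 5.9
φ = (20.50 − 5.9/0.5) / 2 = 4.35 mm/h.

φ ≈ 4.35 mm/h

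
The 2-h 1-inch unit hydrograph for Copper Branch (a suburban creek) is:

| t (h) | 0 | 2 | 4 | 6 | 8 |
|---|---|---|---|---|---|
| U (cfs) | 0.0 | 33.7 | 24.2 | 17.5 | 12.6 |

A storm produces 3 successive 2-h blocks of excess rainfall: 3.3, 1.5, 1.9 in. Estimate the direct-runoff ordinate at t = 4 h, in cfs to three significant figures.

By discrete convolution, Q_j = Σ (P_i / 1 in) · U_{j−i}.
At t = 4 h (j=2): Q = (3.3/1)·24.2 + (1.5/1)·33.7 + (1.9/1)·0.0 = 130 cfs.

Q ≈ 130 cfs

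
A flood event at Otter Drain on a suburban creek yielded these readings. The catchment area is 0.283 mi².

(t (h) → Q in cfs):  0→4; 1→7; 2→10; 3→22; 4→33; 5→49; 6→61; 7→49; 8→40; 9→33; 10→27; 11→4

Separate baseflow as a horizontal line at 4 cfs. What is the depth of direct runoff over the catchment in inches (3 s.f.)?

Direct runoff: 0.0, 3.0, 6.0, 18.0, 29.0, 45.0, 57.0, 45.0, 36.0, 29.0, 23.0, 0.0 cfs; ΣQ_DR = 291.0 cfs.
V = ΣQ_DR · Δt = 291.0 × 3600 s = 1.048 × 10^6 ft³.
Over A = 0.283 mi², depth = V / A = 1.59 in.

d ≈ 1.59 in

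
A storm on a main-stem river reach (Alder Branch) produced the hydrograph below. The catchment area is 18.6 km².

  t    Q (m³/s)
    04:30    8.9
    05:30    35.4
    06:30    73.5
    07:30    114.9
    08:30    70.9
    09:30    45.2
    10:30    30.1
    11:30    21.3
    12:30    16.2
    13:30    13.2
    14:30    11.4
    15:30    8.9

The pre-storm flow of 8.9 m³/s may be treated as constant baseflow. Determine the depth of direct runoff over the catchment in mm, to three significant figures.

Direct runoff: 0.0, 26.5, 64.6, 106.0, 62.0, 36.3, 21.2, 12.4, 7.3, 4.3, 2.5, 0.0 m³/s; ΣQ_DR = 343.1 m³/s.
V = ΣQ_DR · Δt = 343.1 × 3600 s = 1.235 × 10^6 m³.
Over A = 18.6 km², depth = V / A = 66.4 mm.

d ≈ 66.4 mm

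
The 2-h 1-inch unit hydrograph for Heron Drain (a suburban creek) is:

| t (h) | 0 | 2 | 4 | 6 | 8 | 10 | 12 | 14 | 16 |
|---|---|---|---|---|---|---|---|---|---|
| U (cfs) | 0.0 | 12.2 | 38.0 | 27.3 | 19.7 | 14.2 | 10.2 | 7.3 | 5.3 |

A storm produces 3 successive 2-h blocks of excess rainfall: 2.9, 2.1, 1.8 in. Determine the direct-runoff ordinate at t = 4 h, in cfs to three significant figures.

By discrete convolution, Q_j = Σ (P_i / 1 in) · U_{j−i}.
At t = 4 h (j=2): Q = (2.9/1)·38.0 + (2.1/1)·12.2 + (1.8/1)·0.0 = 136 cfs.

Q ≈ 136 cfs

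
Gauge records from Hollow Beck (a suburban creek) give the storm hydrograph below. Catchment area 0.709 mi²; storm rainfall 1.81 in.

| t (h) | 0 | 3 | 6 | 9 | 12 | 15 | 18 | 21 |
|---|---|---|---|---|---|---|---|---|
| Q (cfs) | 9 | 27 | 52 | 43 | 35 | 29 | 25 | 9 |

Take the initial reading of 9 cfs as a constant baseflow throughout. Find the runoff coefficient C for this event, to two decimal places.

C ≈ 0.57

ΣQ_DR = 157.0 cfs; V = ΣQ_DR·Δt = 1.696 × 10^6 ft³.
Runoff depth d = V / A = 1.029 in.
C = d / P = 1.029 / 1.81 = 0.57.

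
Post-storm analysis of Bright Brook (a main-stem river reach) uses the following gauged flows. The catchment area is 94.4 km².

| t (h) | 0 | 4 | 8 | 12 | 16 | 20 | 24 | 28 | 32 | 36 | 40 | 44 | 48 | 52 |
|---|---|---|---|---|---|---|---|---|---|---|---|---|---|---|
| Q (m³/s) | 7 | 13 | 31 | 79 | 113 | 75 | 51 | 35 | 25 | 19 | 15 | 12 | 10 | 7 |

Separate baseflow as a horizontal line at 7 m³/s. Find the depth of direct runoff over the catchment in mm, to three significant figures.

d ≈ 60.1 mm

Direct runoff: 0.0, 6.0, 24.0, 72.0, 106.0, 68.0, 44.0, 28.0, 18.0, 12.0, 8.0, 5.0, 3.0, 0.0 m³/s; ΣQ_DR = 394.0 m³/s.
V = ΣQ_DR · Δt = 394.0 × 14400 s = 5.674 × 10^6 m³.
Over A = 94.4 km², depth = V / A = 60.1 mm.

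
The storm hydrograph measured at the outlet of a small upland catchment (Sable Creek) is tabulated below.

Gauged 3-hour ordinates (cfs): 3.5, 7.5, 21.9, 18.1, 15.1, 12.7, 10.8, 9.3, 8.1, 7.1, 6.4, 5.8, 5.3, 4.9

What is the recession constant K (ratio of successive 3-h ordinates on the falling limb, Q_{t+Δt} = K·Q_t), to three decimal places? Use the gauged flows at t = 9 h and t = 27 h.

K ≈ 0.856

Using the recession-limb readings at t = 9 h and t = 27 h: Q falls from 18.1 to 7.1 cfs over 6 intervals.
K = (Q₂/Q₁)^(1/6) = (7.1/18.1)^(1/6) = 0.856.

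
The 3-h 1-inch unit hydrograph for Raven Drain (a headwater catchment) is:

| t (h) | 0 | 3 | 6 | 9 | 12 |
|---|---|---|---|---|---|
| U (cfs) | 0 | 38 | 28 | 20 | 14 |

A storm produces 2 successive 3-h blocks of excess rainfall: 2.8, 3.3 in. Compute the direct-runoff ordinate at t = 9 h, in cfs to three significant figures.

Q ≈ 148 cfs

By discrete convolution, Q_j = Σ (P_i / 1 in) · U_{j−i}.
At t = 9 h (j=3): Q = (2.8/1)·20 + (3.3/1)·28 = 148 cfs.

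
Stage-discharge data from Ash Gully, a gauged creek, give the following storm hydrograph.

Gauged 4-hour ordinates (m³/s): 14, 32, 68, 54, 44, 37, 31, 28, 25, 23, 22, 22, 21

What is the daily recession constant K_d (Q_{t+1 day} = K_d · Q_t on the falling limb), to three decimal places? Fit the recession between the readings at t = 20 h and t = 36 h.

Between t = 20 h and t = 36 h the flow falls from 37 to 23 m³/s over 4×4 h = 16 h.
Per-interval ratio K = (23/37)^(1/4) = 0.8879; K_d = K^(24/4) = 0.490.

K_d ≈ 0.490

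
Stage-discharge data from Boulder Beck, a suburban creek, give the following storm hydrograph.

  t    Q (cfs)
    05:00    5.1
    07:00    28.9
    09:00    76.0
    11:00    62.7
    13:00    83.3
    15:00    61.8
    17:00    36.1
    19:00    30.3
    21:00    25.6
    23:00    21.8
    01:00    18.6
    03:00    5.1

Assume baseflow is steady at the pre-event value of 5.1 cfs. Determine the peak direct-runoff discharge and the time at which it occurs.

Q_p = 78.2 cfs at t = 13:00

Subtracting baseflow gives direct-runoff ordinates: 0.0, 23.8, 70.9, 57.6, 78.2, 56.7, 31.0, 25.2, 20.5, 16.7, 13.5, 0.0 cfs.
The maximum is 78.2 cfs, occurring at the reading for t = 13:00.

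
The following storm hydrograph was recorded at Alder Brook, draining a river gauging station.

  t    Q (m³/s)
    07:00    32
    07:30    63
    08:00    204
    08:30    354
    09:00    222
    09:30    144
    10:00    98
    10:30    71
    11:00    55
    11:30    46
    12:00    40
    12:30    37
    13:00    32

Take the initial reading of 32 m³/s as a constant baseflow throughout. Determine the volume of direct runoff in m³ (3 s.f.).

Direct-runoff ordinates (Q − Q_b): 0.0, 31.0, 172.0, 322.0, 190.0, 112.0, 66.0, 39.0, 23.0, 14.0, 8.0, 5.0, 0.0 m³/s.
ΣQ_DR = 982.0 m³/s.
With Δt = 0.5 h = 1800 s, V = ΣQ_DR · Δt = 982.0 × 1800 = 1.77 × 10^6 m³.

V ≈ 1.77 × 10^6 m³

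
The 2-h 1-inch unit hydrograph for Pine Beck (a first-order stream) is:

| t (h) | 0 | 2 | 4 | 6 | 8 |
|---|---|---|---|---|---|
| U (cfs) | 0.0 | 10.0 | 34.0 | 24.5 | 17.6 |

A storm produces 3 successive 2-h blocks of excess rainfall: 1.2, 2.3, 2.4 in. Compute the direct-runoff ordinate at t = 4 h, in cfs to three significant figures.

By discrete convolution, Q_j = Σ (P_i / 1 in) · U_{j−i}.
At t = 4 h (j=2): Q = (1.2/1)·34.0 + (2.3/1)·10.0 + (2.4/1)·0.0 = 63.8 cfs.

Q ≈ 63.8 cfs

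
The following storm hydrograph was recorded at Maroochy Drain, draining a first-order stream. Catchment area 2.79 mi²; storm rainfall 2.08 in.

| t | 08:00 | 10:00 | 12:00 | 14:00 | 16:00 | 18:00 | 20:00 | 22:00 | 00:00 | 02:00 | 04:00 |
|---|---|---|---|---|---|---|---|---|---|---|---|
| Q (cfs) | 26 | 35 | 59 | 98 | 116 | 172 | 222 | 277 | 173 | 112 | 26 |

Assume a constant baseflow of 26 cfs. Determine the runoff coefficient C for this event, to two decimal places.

ΣQ_DR = 1030 cfs; V = ΣQ_DR·Δt = 7.416 × 10^6 ft³.
Runoff depth d = V / A = 1.144 in.
C = d / P = 1.144 / 2.08 = 0.55.

C ≈ 0.55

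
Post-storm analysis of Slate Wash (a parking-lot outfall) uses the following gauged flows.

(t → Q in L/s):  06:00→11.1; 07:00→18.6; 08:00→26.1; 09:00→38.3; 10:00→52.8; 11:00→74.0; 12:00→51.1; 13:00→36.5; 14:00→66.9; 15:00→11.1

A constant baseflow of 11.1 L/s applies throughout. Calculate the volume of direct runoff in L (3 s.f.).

Direct-runoff ordinates (Q − Q_b): 0.0, 7.5, 15.0, 27.2, 41.7, 62.9, 40.0, 25.4, 55.8, 0.0 L/s.
ΣQ_DR = 275.5 L/s.
With Δt = 1 h = 3600 s, V = ΣQ_DR · Δt = 275.5 × 3600 = 9.92 × 10^5 L.

V ≈ 9.92 × 10^5 L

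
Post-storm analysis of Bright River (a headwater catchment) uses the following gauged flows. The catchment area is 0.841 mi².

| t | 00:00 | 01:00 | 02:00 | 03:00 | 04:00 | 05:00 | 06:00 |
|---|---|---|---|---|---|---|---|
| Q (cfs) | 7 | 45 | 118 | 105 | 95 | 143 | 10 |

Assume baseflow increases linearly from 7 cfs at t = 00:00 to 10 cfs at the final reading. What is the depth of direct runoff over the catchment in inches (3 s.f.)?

Direct runoff: 0.00, 37.50, 110.00, 96.50, 86.00, 133.50, 0.00 cfs; ΣQ_DR = 463.5 cfs.
V = ΣQ_DR · Δt = 463.5 × 3600 s = 1.669 × 10^6 ft³.
Over A = 0.841 mi², depth = V / A = 0.854 in.

d ≈ 0.854 in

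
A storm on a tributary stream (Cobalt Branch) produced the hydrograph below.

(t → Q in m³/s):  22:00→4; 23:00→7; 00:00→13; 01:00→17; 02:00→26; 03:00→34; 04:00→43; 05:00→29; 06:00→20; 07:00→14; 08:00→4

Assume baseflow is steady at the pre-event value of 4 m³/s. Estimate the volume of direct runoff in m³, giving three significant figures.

V ≈ 6.01 × 10^5 m³

Direct-runoff ordinates (Q − Q_b): 0.0, 3.0, 9.0, 13.0, 22.0, 30.0, 39.0, 25.0, 16.0, 10.0, 0.0 m³/s.
ΣQ_DR = 167.0 m³/s.
With Δt = 1 h = 3600 s, V = ΣQ_DR · Δt = 167.0 × 3600 = 6.01 × 10^5 m³.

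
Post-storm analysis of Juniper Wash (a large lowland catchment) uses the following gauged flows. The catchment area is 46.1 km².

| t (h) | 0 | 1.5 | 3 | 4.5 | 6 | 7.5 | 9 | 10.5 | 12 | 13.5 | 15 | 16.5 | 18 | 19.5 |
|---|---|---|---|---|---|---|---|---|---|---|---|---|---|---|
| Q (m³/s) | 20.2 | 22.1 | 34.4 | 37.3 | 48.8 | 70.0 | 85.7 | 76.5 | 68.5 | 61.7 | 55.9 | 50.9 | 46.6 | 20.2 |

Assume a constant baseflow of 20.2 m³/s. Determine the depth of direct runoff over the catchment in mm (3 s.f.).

Direct runoff: 0.0, 1.9, 14.2, 17.1, 28.6, 49.8, 65.5, 56.3, 48.3, 41.5, 35.7, 30.7, 26.4, 0.0 m³/s; ΣQ_DR = 416.0 m³/s.
V = ΣQ_DR · Δt = 416.0 × 5400 s = 2.246 × 10^6 m³.
Over A = 46.1 km², depth = V / A = 48.7 mm.

d ≈ 48.7 mm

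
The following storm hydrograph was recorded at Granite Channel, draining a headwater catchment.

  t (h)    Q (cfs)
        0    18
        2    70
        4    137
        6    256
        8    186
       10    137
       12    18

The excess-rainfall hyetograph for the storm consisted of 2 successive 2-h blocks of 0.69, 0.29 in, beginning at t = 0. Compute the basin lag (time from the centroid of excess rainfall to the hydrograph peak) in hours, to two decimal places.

t_L ≈ 4.41 h

Centroid of excess rainfall: t_c = Σ P_i·t̄_i / ΣP_i = 1.5918 h (block centres at 1, 3 h).
Hydrograph peak occurs at t = 6 h, so basin lag t_L = 6 − 1.5918 = 4.41 h.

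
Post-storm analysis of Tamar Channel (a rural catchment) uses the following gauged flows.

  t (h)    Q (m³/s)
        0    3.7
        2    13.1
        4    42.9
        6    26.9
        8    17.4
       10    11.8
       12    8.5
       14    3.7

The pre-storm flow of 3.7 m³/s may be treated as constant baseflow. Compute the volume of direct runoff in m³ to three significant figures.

Direct-runoff ordinates (Q − Q_b): 0.0, 9.4, 39.2, 23.2, 13.7, 8.1, 4.8, 0.0 m³/s.
ΣQ_DR = 98.40 m³/s.
With Δt = 2 h = 7200 s, V = ΣQ_DR · Δt = 98.40 × 7200 = 7.08 × 10^5 m³.

V ≈ 7.08 × 10^5 m³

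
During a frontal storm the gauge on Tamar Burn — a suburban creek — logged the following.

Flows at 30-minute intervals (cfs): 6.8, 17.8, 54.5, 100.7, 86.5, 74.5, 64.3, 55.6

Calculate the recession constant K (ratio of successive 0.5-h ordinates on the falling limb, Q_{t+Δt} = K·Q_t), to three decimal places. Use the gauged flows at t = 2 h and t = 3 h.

K ≈ 0.862

Using the recession-limb readings at t = 2 h and t = 3 h: Q falls from 86.5 to 64.3 cfs over 2 intervals.
K = (Q₂/Q₁)^(1/2) = (64.3/86.5)^(1/2) = 0.862.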